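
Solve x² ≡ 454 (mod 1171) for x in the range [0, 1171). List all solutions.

Since 1171 ≡ 3 (mod 4), a square root of 454 is 454^((1171+1)/4) = 454^293 mod 1171.
Repeated squaring: 454^2≡20, 454^4≡400, 454^8≡744, 454^16≡824, 454^32≡967, 454^64≡631, 454^128≡21, 454^256≡441 (mod 1171).
454^293 = 454^(256+32+4+1) ≡ 549 (mod 1171).
Check: 549² = 301401 ≡ 454 (mod 1171). The two roots are 549 and 622.

549, 622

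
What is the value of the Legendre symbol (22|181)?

Pull out 2: since 181 ≡ 5 (mod 8), (2/181) = -1.
Reciprocity: 11 ≡ 3 and 181 ≡ 1 (mod 4), so (11/181) = +(181/11).
Reduce top mod 11: now compute (5/11).
Reciprocity: 5 ≡ 1 and 11 ≡ 3 (mod 4), so (5/11) = +(11/5).
Reduce top mod 5: now compute (1/5).
Reached (1/5) = 1. Collecting the sign flips along the way, the symbol is -1.

-1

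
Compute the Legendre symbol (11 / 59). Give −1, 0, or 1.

Reciprocity: 11 ≡ 3 and 59 ≡ 3 (mod 4), so (11/59) = −(59/11).
Reduce top mod 11: now compute (4/11).
Pull out 2^2: since 11 ≡ 3 (mod 8), (2/11) = -1, so (2/11)^2 = +1.
Reached (1/11) = 1. Collecting the sign flips along the way, the symbol is -1.

-1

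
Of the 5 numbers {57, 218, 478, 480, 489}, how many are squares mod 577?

(57/577) = +1 → QR.
(218/577) = -1 → non-residue.
(478/577) = +1 → QR.
(480/577) = -1 → non-residue.
(489/577) = +1 → QR.
Total quadratic residues among the 5: 3.

3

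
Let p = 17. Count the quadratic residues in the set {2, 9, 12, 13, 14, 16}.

(2/17) = +1 → QR.
(9/17) = +1 → QR.
(12/17) = -1 → non-residue.
(13/17) = +1 → QR.
(14/17) = -1 → non-residue.
(16/17) = +1 → QR.
Total quadratic residues among the 6: 4.

4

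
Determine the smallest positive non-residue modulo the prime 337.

5

(2/337) = +1, so 2 is a residue.
(3/337) = +1, so 3 is a residue.
(4/337) = +1, so 4 is a residue.
(5/337) = −1, so 5 is the smallest positive non-residue mod 337.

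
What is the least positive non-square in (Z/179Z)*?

(2/179) = −1, so 2 is the smallest positive non-residue mod 179.

2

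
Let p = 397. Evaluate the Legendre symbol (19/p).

Reciprocity: 19 ≡ 3 and 397 ≡ 1 (mod 4), so (19/397) = +(397/19).
Reduce top mod 19: now compute (17/19).
Reciprocity: 17 ≡ 1 and 19 ≡ 3 (mod 4), so (17/19) = +(19/17).
Reduce top mod 17: now compute (2/17).
Pull out 2: since 17 ≡ 1 (mod 8), (2/17) = +1.
Reached (1/17) = 1. Collecting the sign flips along the way, the symbol is +1.

1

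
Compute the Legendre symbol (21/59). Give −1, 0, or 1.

1

Reciprocity: 21 ≡ 1 and 59 ≡ 3 (mod 4), so (21/59) = +(59/21).
Reduce top mod 21: now compute (17/21).
Reciprocity: 17 ≡ 1 and 21 ≡ 1 (mod 4), so (17/21) = +(21/17).
Reduce top mod 17: now compute (4/17).
Pull out 2^2: since 17 ≡ 1 (mod 8), (2/17) = +1, so (2/17)^2 = +1.
Reached (1/17) = 1. Collecting the sign flips along the way, the symbol is +1.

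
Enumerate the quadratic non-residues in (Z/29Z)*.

2 3 8 10 11 12 14 15 17 18 19 21 26 27

Square k = 1,…,14 (k and 29−k give the same square):
1²=1, 2²=4, 3²=9, 4²=16, 5²=25, 6²≡7, 7²≡20, 8²≡6, 9²≡23, 10²≡13, 11²≡5, 12²≡28, 13²≡24, 14²≡22 (mod 29).
The residues are {1, 4, 5, 6, 7, 9, 13, 16, 20, 22, 23, 24, 25, 28}; the non-residues are the remaining 14 nonzero classes.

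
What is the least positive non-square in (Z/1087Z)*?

(2/1087) = +1, so 2 is a residue.
(3/1087) = −1, so 3 is the smallest positive non-residue mod 1087.

3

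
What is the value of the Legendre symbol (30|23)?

Euler's criterion: (30/23) ≡ 7^11 (mod 23).
7^2 ≡ 3 (mod 23)
7^4 ≡ 9 (mod 23)
7^8 ≡ 12 (mod 23)
7^11 = 7^(8+2+1) ≡ 22 (mod 23).
Result is 22 ≡ −1, so (30/23) = −1.

-1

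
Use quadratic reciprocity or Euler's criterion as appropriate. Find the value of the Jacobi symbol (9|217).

1

Reciprocity: 9 ≡ 1 and 217 ≡ 1 (mod 4), so (9/217) = +(217/9).
Reduce top mod 9: now compute (1/9).
Reached (1/9) = 1. Collecting the sign flips along the way, the symbol is +1.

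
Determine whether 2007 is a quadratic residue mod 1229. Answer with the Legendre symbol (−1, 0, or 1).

-1

First reduce: 2007 ≡ 778 (mod 1229).
Pull out 2: since 1229 ≡ 5 (mod 8), (2/1229) = -1.
Reciprocity: 389 ≡ 1 and 1229 ≡ 1 (mod 4), so (389/1229) = +(1229/389).
Reduce top mod 389: now compute (62/389).
Pull out 2: since 389 ≡ 5 (mod 8), (2/389) = -1.
Reciprocity: 31 ≡ 3 and 389 ≡ 1 (mod 4), so (31/389) = +(389/31).
Reduce top mod 31: now compute (17/31).
Reciprocity: 17 ≡ 1 and 31 ≡ 3 (mod 4), so (17/31) = +(31/17).
Reduce top mod 17: now compute (14/17).
Pull out 2: since 17 ≡ 1 (mod 8), (2/17) = +1.
Reciprocity: 7 ≡ 3 and 17 ≡ 1 (mod 4), so (7/17) = +(17/7).
Reduce top mod 7: now compute (3/7).
Reciprocity: 3 ≡ 3 and 7 ≡ 3 (mod 4), so (3/7) = −(7/3).
Reduce top mod 3: now compute (1/3).
Reached (1/3) = 1. Collecting the sign flips along the way, the symbol is -1.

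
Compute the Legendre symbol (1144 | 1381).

1

Pull out 2^3: since 1381 ≡ 5 (mod 8), (2/1381) = -1, so (2/1381)^3 = -1.
Reciprocity: 143 ≡ 3 and 1381 ≡ 1 (mod 4), so (143/1381) = +(1381/143).
Reduce top mod 143: now compute (94/143).
Pull out 2: since 143 ≡ 7 (mod 8), (2/143) = +1.
Reciprocity: 47 ≡ 3 and 143 ≡ 3 (mod 4), so (47/143) = −(143/47).
Reduce top mod 47: now compute (2/47).
Pull out 2: since 47 ≡ 7 (mod 8), (2/47) = +1.
Reached (1/47) = 1. Collecting the sign flips along the way, the symbol is +1.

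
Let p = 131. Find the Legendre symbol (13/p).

Euler's criterion: (13/131) ≡ 13^65 (mod 131).
13^2 ≡ 38 (mod 131)
13^4 ≡ 3 (mod 131)
13^8 ≡ 9 (mod 131)
13^16 ≡ 81 (mod 131)
13^32 ≡ 11 (mod 131)
13^64 ≡ 121 (mod 131)
13^65 = 13^(64+1) ≡ 1 (mod 131).
Result is 1, so (13/131) = 1.

1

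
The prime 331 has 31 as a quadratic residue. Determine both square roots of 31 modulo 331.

Since 331 ≡ 3 (mod 4), a square root of 31 is 31^((331+1)/4) = 31^83 mod 331.
Repeated squaring: 31^2≡299, 31^4≡31, 31^8≡299, 31^16≡31, 31^32≡299, 31^64≡31 (mod 331).
31^83 = 31^(64+16+2+1) ≡ 299 (mod 331).
Check: 299² = 89401 ≡ 31 (mod 331). The two roots are 32 and 299.

32, 299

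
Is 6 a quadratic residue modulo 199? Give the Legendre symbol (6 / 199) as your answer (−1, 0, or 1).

Pull out 2: since 199 ≡ 7 (mod 8), (2/199) = +1.
Reciprocity: 3 ≡ 3 and 199 ≡ 3 (mod 4), so (3/199) = −(199/3).
Reduce top mod 3: now compute (1/3).
Reached (1/3) = 1. Collecting the sign flips along the way, the symbol is -1.

-1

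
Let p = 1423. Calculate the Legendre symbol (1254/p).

-1

Pull out 2: since 1423 ≡ 7 (mod 8), (2/1423) = +1.
Reciprocity: 627 ≡ 3 and 1423 ≡ 3 (mod 4), so (627/1423) = −(1423/627).
Reduce top mod 627: now compute (169/627).
Reciprocity: 169 ≡ 1 and 627 ≡ 3 (mod 4), so (169/627) = +(627/169).
Reduce top mod 169: now compute (120/169).
Pull out 2^3: since 169 ≡ 1 (mod 8), (2/169) = +1, so (2/169)^3 = +1.
Reciprocity: 15 ≡ 3 and 169 ≡ 1 (mod 4), so (15/169) = +(169/15).
Reduce top mod 15: now compute (4/15).
Pull out 2^2: since 15 ≡ 7 (mod 8), (2/15) = +1, so (2/15)^2 = +1.
Reached (1/15) = 1. Collecting the sign flips along the way, the symbol is -1.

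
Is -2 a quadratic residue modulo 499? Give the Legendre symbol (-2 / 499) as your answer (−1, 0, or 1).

1

First reduce: -2 ≡ 497 (mod 499).
Reciprocity: 497 ≡ 1 and 499 ≡ 3 (mod 4), so (497/499) = +(499/497).
Reduce top mod 497: now compute (2/497).
Pull out 2: since 497 ≡ 1 (mod 8), (2/497) = +1.
Reached (1/497) = 1. Collecting the sign flips along the way, the symbol is +1.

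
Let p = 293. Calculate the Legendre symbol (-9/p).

1

First reduce: -9 ≡ 284 (mod 293).
Pull out 2^2: since 293 ≡ 5 (mod 8), (2/293) = -1, so (2/293)^2 = +1.
Reciprocity: 71 ≡ 3 and 293 ≡ 1 (mod 4), so (71/293) = +(293/71).
Reduce top mod 71: now compute (9/71).
Reciprocity: 9 ≡ 1 and 71 ≡ 3 (mod 4), so (9/71) = +(71/9).
Reduce top mod 9: now compute (8/9).
Pull out 2^3: since 9 ≡ 1 (mod 8), (2/9) = +1, so (2/9)^3 = +1.
Reached (1/9) = 1. Collecting the sign flips along the way, the symbol is +1.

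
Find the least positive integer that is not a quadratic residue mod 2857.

(2/2857) = +1, so 2 is a residue.
(3/2857) = +1, so 3 is a residue.
(4/2857) = +1, so 4 is a residue.
(5/2857) = −1, so 5 is the smallest positive non-residue mod 2857.

5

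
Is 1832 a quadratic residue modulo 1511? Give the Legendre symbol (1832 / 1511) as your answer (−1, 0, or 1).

First reduce: 1832 ≡ 321 (mod 1511).
Reciprocity: 321 ≡ 1 and 1511 ≡ 3 (mod 4), so (321/1511) = +(1511/321).
Reduce top mod 321: now compute (227/321).
Reciprocity: 227 ≡ 3 and 321 ≡ 1 (mod 4), so (227/321) = +(321/227).
Reduce top mod 227: now compute (94/227).
Pull out 2: since 227 ≡ 3 (mod 8), (2/227) = -1.
Reciprocity: 47 ≡ 3 and 227 ≡ 3 (mod 4), so (47/227) = −(227/47).
Reduce top mod 47: now compute (39/47).
Reciprocity: 39 ≡ 3 and 47 ≡ 3 (mod 4), so (39/47) = −(47/39).
Reduce top mod 39: now compute (8/39).
Pull out 2^3: since 39 ≡ 7 (mod 8), (2/39) = +1, so (2/39)^3 = +1.
Reached (1/39) = 1. Collecting the sign flips along the way, the symbol is -1.

-1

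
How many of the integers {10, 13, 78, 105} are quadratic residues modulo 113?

(10/113) = -1 → non-residue.
(13/113) = +1 → QR.
(78/113) = -1 → non-residue.
(105/113) = +1 → QR.
Total quadratic residues among the 4: 2.

2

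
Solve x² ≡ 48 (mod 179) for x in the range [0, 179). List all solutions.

Since 179 ≡ 3 (mod 4), a square root of 48 is 48^((179+1)/4) = 48^45 mod 179.
Repeated squaring: 48^2≡156, 48^4≡171, 48^8≡64, 48^16≡158, 48^32≡83 (mod 179).
48^45 = 48^(32+8+4+1) ≡ 76 (mod 179).
Check: 76² = 5776 ≡ 48 (mod 179). The two roots are 76 and 103.

76, 103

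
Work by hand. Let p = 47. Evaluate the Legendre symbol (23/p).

-1

Reciprocity: 23 ≡ 3 and 47 ≡ 3 (mod 4), so (23/47) = −(47/23).
Reduce top mod 23: now compute (1/23).
Reached (1/23) = 1. Collecting the sign flips along the way, the symbol is -1.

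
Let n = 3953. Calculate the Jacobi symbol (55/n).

Reciprocity: 55 ≡ 3 and 3953 ≡ 1 (mod 4), so (55/3953) = +(3953/55).
Reduce top mod 55: now compute (48/55).
Pull out 2^4: since 55 ≡ 7 (mod 8), (2/55) = +1, so (2/55)^4 = +1.
Reciprocity: 3 ≡ 3 and 55 ≡ 3 (mod 4), so (3/55) = −(55/3).
Reduce top mod 3: now compute (1/3).
Reached (1/3) = 1. Collecting the sign flips along the way, the symbol is -1.

-1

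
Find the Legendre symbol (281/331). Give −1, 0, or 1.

Euler's criterion: (281/331) ≡ 281^165 (mod 331).
281^2 ≡ 183 (mod 331)
281^4 ≡ 58 (mod 331)
281^8 ≡ 54 (mod 331)
281^16 ≡ 268 (mod 331)
281^32 ≡ 328 (mod 331)
281^64 ≡ 9 (mod 331)
281^128 ≡ 81 (mod 331)
281^165 = 281^(128+32+4+1) ≡ 1 (mod 331).
Result is 1, so (281/331) = 1.

1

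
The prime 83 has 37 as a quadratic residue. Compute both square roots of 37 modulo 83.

28, 55

Since 83 ≡ 3 (mod 4), a square root of 37 is 37^((83+1)/4) = 37^21 mod 83.
Repeated squaring: 37^2≡41, 37^4≡21, 37^8≡26, 37^16≡12 (mod 83).
37^21 = 37^(16+4+1) ≡ 28 (mod 83).
Check: 28² = 784 ≡ 37 (mod 83). The two roots are 28 and 55.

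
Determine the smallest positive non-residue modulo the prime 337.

5

(2/337) = +1, so 2 is a residue.
(3/337) = +1, so 3 is a residue.
(4/337) = +1, so 4 is a residue.
(5/337) = −1, so 5 is the smallest positive non-residue mod 337.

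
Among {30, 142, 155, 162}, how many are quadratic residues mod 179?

(30/179) = -1 → non-residue.
(142/179) = +1 → QR.
(155/179) = +1 → QR.
(162/179) = -1 → non-residue.
Total quadratic residues among the 4: 2.

2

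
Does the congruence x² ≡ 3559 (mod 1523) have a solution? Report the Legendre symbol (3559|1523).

1

First reduce: 3559 ≡ 513 (mod 1523).
Reciprocity: 513 ≡ 1 and 1523 ≡ 3 (mod 4), so (513/1523) = +(1523/513).
Reduce top mod 513: now compute (497/513).
Reciprocity: 497 ≡ 1 and 513 ≡ 1 (mod 4), so (497/513) = +(513/497).
Reduce top mod 497: now compute (16/497).
Pull out 2^4: since 497 ≡ 1 (mod 8), (2/497) = +1, so (2/497)^4 = +1.
Reached (1/497) = 1. Collecting the sign flips along the way, the symbol is +1.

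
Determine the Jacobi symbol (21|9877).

Reciprocity: 21 ≡ 1 and 9877 ≡ 1 (mod 4), so (21/9877) = +(9877/21).
Reduce top mod 21: now compute (7/21).
Reciprocity: 7 ≡ 3 and 21 ≡ 1 (mod 4), so (7/21) = +(21/7).
Reduce top mod 7: now compute (0/7).
Top reduces to 0: gcd > 1, so the symbol is 0.

0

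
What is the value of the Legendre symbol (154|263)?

-1

Pull out 2: since 263 ≡ 7 (mod 8), (2/263) = +1.
Reciprocity: 77 ≡ 1 and 263 ≡ 3 (mod 4), so (77/263) = +(263/77).
Reduce top mod 77: now compute (32/77).
Pull out 2^5: since 77 ≡ 5 (mod 8), (2/77) = -1, so (2/77)^5 = -1.
Reached (1/77) = 1. Collecting the sign flips along the way, the symbol is -1.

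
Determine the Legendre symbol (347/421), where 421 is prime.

1

Euler's criterion: (347/421) ≡ 347^210 (mod 421).
347^2 ≡ 3 (mod 421)
347^4 ≡ 9 (mod 421)
347^8 ≡ 81 (mod 421)
347^16 ≡ 246 (mod 421)
347^32 ≡ 313 (mod 421)
347^64 ≡ 297 (mod 421)
347^128 ≡ 220 (mod 421)
347^210 = 347^(128+64+16+2) ≡ 1 (mod 421).
Result is 1, so (347/421) = 1.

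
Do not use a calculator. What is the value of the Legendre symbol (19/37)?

Euler's criterion: (19/37) ≡ 19^18 (mod 37).
19^2 ≡ 28 (mod 37)
19^4 ≡ 7 (mod 37)
19^8 ≡ 12 (mod 37)
19^16 ≡ 33 (mod 37)
19^18 = 19^(16+2) ≡ 36 (mod 37).
Result is 36 ≡ −1, so (19/37) = −1.

-1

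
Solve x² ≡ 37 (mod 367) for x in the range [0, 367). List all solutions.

Since 367 ≡ 3 (mod 4), a square root of 37 is 37^((367+1)/4) = 37^92 mod 367.
Repeated squaring: 37^2≡268, 37^4≡259, 37^8≡287, 37^16≡161, 37^32≡231, 37^64≡146 (mod 367).
37^92 = 37^(64+16+8+4) ≡ 279 (mod 367).
Check: 279² = 77841 ≡ 37 (mod 367). The two roots are 88 and 279.

88, 279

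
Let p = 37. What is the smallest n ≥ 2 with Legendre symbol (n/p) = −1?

(2/37) = −1, so 2 is the smallest positive non-residue mod 37.

2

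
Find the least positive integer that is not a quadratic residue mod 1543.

(2/1543) = +1, so 2 is a residue.
(3/1543) = −1, so 3 is the smallest positive non-residue mod 1543.

3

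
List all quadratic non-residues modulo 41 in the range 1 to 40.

3 6 7 11 12 13 14 15 17 19 22 24 26 27 28 29 30 34 35 38

Square k = 1,…,20 (k and 41−k give the same square):
1²=1, 2²=4, 3²=9, 4²=16, 5²=25, 6²=36, 7²≡8, 8²≡23, 9²≡40, 10²≡18, 11²≡39, 12²≡21, 13²≡5, 14²≡32, 15²≡20, 16²≡10, 17²≡2, 18²≡37, 19²≡33, 20²≡31 (mod 41).
The residues are {1, 2, 4, 5, 8, 9, 10, 16, 18, 20, 21, 23, 25, 31, 32, 33, 36, 37, 39, 40}; the non-residues are the remaining 20 nonzero classes.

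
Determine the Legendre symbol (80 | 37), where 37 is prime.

First reduce: 80 ≡ 6 (mod 37).
Pull out 2: since 37 ≡ 5 (mod 8), (2/37) = -1.
Reciprocity: 3 ≡ 3 and 37 ≡ 1 (mod 4), so (3/37) = +(37/3).
Reduce top mod 3: now compute (1/3).
Reached (1/3) = 1. Collecting the sign flips along the way, the symbol is -1.

-1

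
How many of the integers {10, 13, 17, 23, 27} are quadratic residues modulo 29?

2

(10/29) = -1 → non-residue.
(13/29) = +1 → QR.
(17/29) = -1 → non-residue.
(23/29) = +1 → QR.
(27/29) = -1 → non-residue.
Total quadratic residues among the 5: 2.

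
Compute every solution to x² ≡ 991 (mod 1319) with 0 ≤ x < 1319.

Since 1319 ≡ 3 (mod 4), a square root of 991 is 991^((1319+1)/4) = 991^330 mod 1319.
Repeated squaring: 991^2≡745, 991^4≡1045, 991^8≡1212, 991^16≡897, 991^32≡19, 991^64≡361, 991^128≡1059, 991^256≡331 (mod 1319).
991^330 = 991^(256+64+8+2) ≡ 704 (mod 1319).
Check: 704² = 495616 ≡ 991 (mod 1319). The two roots are 615 and 704.

615, 704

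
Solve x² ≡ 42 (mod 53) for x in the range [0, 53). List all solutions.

53 ≡ 1 (mod 4), so we find a root by search.
Trying successive values, 25² = 625 ≡ 42 (mod 53). The other root is 53 − 25 = 28.

25, 28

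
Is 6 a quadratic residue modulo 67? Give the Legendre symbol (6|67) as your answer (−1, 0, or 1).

Euler's criterion: (6/67) ≡ 6^33 (mod 67).
6^2 ≡ 36 (mod 67)
6^4 ≡ 23 (mod 67)
6^8 ≡ 60 (mod 67)
6^16 ≡ 49 (mod 67)
6^32 ≡ 56 (mod 67)
6^33 = 6^(32+1) ≡ 1 (mod 67).
Result is 1, so (6/67) = 1.

1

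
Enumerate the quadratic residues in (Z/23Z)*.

1, 2, 3, 4, 6, 8, 9, 12, 13, 16, 18

Square k = 1,…,11 (k and 23−k give the same square):
1²=1, 2²=4, 3²=9, 4²=16, 5²≡2, 6²≡13, 7²≡3, 8²≡18, 9²≡12, 10²≡8, 11²≡6 (mod 23).
So the quadratic residues mod 23 are {1, 2, 3, 4, 6, 8, 9, 12, 13, 16, 18}.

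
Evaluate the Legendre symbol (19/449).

-1

Reciprocity: 19 ≡ 3 and 449 ≡ 1 (mod 4), so (19/449) = +(449/19).
Reduce top mod 19: now compute (12/19).
Pull out 2^2: since 19 ≡ 3 (mod 8), (2/19) = -1, so (2/19)^2 = +1.
Reciprocity: 3 ≡ 3 and 19 ≡ 3 (mod 4), so (3/19) = −(19/3).
Reduce top mod 3: now compute (1/3).
Reached (1/3) = 1. Collecting the sign flips along the way, the symbol is -1.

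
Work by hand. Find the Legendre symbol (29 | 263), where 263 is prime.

Reciprocity: 29 ≡ 1 and 263 ≡ 3 (mod 4), so (29/263) = +(263/29).
Reduce top mod 29: now compute (2/29).
Pull out 2: since 29 ≡ 5 (mod 8), (2/29) = -1.
Reached (1/29) = 1. Collecting the sign flips along the way, the symbol is -1.

-1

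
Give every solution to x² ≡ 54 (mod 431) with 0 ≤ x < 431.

Since 431 ≡ 3 (mod 4), a square root of 54 is 54^((431+1)/4) = 54^108 mod 431.
Repeated squaring: 54^2≡330, 54^4≡288, 54^8≡192, 54^16≡229, 54^32≡290, 54^64≡55 (mod 431).
54^108 = 54^(64+32+8+4) ≡ 384 (mod 431).
Check: 384² = 147456 ≡ 54 (mod 431). The two roots are 47 and 384.

47, 384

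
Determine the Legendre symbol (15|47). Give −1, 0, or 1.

-1

Reciprocity: 15 ≡ 3 and 47 ≡ 3 (mod 4), so (15/47) = −(47/15).
Reduce top mod 15: now compute (2/15).
Pull out 2: since 15 ≡ 7 (mod 8), (2/15) = +1.
Reached (1/15) = 1. Collecting the sign flips along the way, the symbol is -1.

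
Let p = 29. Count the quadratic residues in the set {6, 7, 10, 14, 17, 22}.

3

(6/29) = +1 → QR.
(7/29) = +1 → QR.
(10/29) = -1 → non-residue.
(14/29) = -1 → non-residue.
(17/29) = -1 → non-residue.
(22/29) = +1 → QR.
Total quadratic residues among the 6: 3.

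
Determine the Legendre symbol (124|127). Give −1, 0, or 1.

1

Pull out 2^2: since 127 ≡ 7 (mod 8), (2/127) = +1, so (2/127)^2 = +1.
Reciprocity: 31 ≡ 3 and 127 ≡ 3 (mod 4), so (31/127) = −(127/31).
Reduce top mod 31: now compute (3/31).
Reciprocity: 3 ≡ 3 and 31 ≡ 3 (mod 4), so (3/31) = −(31/3).
Reduce top mod 3: now compute (1/3).
Reached (1/3) = 1. Collecting the sign flips along the way, the symbol is +1.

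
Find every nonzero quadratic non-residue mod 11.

Square k = 1,…,5 (k and 11−k give the same square):
1²=1, 2²=4, 3²=9, 4²≡5, 5²≡3 (mod 11).
The residues are {1, 3, 4, 5, 9}; the non-residues are the remaining 5 nonzero classes.

2 6 7 8 10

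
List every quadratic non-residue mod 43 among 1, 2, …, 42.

Square k = 1,…,21 (k and 43−k give the same square):
1²=1, 2²=4, 3²=9, 4²=16, 5²=25, 6²=36, 7²≡6, 8²≡21, 9²≡38, 10²≡14, 11²≡35, 12²≡15, 13²≡40, 14²≡24, 15²≡10, 16²≡41, 17²≡31, 18²≡23, 19²≡17, 20²≡13, 21²≡11 (mod 43).
The residues are {1, 4, 6, 9, 10, 11, 13, 14, 15, 16, 17, 21, 23, 24, 25, 31, 35, 36, 38, 40, 41}; the non-residues are the remaining 21 nonzero classes.

2, 3, 5, 7, 8, 12, 18, 19, 20, 22, 26, 27, 28, 29, 30, 32, 33, 34, 37, 39, 42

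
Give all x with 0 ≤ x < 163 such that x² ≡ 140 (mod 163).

Since 163 ≡ 3 (mod 4), a square root of 140 is 140^((163+1)/4) = 140^41 mod 163.
Repeated squaring: 140^2≡40, 140^4≡133, 140^8≡85, 140^16≡53, 140^32≡38 (mod 163).
140^41 = 140^(32+8+1) ≡ 38 (mod 163).
Check: 38² = 1444 ≡ 140 (mod 163). The two roots are 38 and 125.

38, 125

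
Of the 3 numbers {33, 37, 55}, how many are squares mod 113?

0

(33/113) = -1 → non-residue.
(37/113) = -1 → non-residue.
(55/113) = -1 → non-residue.
Total quadratic residues among the 3: 0.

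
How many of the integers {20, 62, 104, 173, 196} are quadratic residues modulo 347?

(20/347) = -1 → non-residue.
(62/347) = -1 → non-residue.
(104/347) = -1 → non-residue.
(173/347) = +1 → QR.
(196/347) = +1 → QR.
Total quadratic residues among the 5: 2.

2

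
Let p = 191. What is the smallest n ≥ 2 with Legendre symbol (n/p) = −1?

7

(2/191) = +1, so 2 is a residue.
(3/191) = +1, so 3 is a residue.
(4/191) = +1, so 4 is a residue.
(5/191) = +1, so 5 is a residue.
(6/191) = +1, so 6 is a residue.
(7/191) = −1, so 7 is the smallest positive non-residue mod 191.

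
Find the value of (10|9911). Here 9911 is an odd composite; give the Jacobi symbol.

Pull out 2: since 9911 ≡ 7 (mod 8), (2/9911) = +1.
Reciprocity: 5 ≡ 1 and 9911 ≡ 3 (mod 4), so (5/9911) = +(9911/5).
Reduce top mod 5: now compute (1/5).
Reached (1/5) = 1. Collecting the sign flips along the way, the symbol is +1.

1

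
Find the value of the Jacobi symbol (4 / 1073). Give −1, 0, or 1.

Pull out 2^2: since 1073 ≡ 1 (mod 8), (2/1073) = +1, so (2/1073)^2 = +1.
Reached (1/1073) = 1. Collecting the sign flips along the way, the symbol is +1.

1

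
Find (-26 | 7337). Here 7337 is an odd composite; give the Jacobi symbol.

First reduce: -26 ≡ 7311 (mod 7337).
Reciprocity: 7311 ≡ 3 and 7337 ≡ 1 (mod 4), so (7311/7337) = +(7337/7311).
Reduce top mod 7311: now compute (26/7311).
Pull out 2: since 7311 ≡ 7 (mod 8), (2/7311) = +1.
Reciprocity: 13 ≡ 1 and 7311 ≡ 3 (mod 4), so (13/7311) = +(7311/13).
Reduce top mod 13: now compute (5/13).
Reciprocity: 5 ≡ 1 and 13 ≡ 1 (mod 4), so (5/13) = +(13/5).
Reduce top mod 5: now compute (3/5).
Reciprocity: 3 ≡ 3 and 5 ≡ 1 (mod 4), so (3/5) = +(5/3).
Reduce top mod 3: now compute (2/3).
Pull out 2: since 3 ≡ 3 (mod 8), (2/3) = -1.
Reached (1/3) = 1. Collecting the sign flips along the way, the symbol is -1.

-1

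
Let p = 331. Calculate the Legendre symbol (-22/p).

-1

First reduce: -22 ≡ 309 (mod 331).
Reciprocity: 309 ≡ 1 and 331 ≡ 3 (mod 4), so (309/331) = +(331/309).
Reduce top mod 309: now compute (22/309).
Pull out 2: since 309 ≡ 5 (mod 8), (2/309) = -1.
Reciprocity: 11 ≡ 3 and 309 ≡ 1 (mod 4), so (11/309) = +(309/11).
Reduce top mod 11: now compute (1/11).
Reached (1/11) = 1. Collecting the sign flips along the way, the symbol is -1.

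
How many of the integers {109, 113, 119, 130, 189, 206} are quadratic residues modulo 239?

2

(109/239) = +1 → QR.
(113/239) = +1 → QR.
(119/239) = -1 → non-residue.
(130/239) = -1 → non-residue.
(189/239) = -1 → non-residue.
(206/239) = -1 → non-residue.
Total quadratic residues among the 6: 2.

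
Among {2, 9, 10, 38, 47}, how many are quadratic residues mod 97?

(2/97) = +1 → QR.
(9/97) = +1 → QR.
(10/97) = -1 → non-residue.
(38/97) = -1 → non-residue.
(47/97) = +1 → QR.
Total quadratic residues among the 5: 3.

3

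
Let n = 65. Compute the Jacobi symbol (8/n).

1

Pull out 2^3: since 65 ≡ 1 (mod 8), (2/65) = +1, so (2/65)^3 = +1.
Reached (1/65) = 1. Collecting the sign flips along the way, the symbol is +1.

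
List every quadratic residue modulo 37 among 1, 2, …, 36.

1 3 4 7 9 10 11 12 16 21 25 26 27 28 30 33 34 36

Square k = 1,…,18 (k and 37−k give the same square):
1²=1, 2²=4, 3²=9, 4²=16, 5²=25, 6²=36, 7²≡12, 8²≡27, 9²≡7, 10²≡26, 11²≡10, 12²≡33, 13²≡21, 14²≡11, 15²≡3, 16²≡34, 17²≡30, 18²≡28 (mod 37).
So the quadratic residues mod 37 are {1, 3, 4, 7, 9, 10, 11, 12, 16, 21, 25, 26, 27, 28, 30, 33, 34, 36}.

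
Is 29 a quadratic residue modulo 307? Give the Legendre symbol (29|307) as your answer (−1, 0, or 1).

-1

Reciprocity: 29 ≡ 1 and 307 ≡ 3 (mod 4), so (29/307) = +(307/29).
Reduce top mod 29: now compute (17/29).
Reciprocity: 17 ≡ 1 and 29 ≡ 1 (mod 4), so (17/29) = +(29/17).
Reduce top mod 17: now compute (12/17).
Pull out 2^2: since 17 ≡ 1 (mod 8), (2/17) = +1, so (2/17)^2 = +1.
Reciprocity: 3 ≡ 3 and 17 ≡ 1 (mod 4), so (3/17) = +(17/3).
Reduce top mod 3: now compute (2/3).
Pull out 2: since 3 ≡ 3 (mod 8), (2/3) = -1.
Reached (1/3) = 1. Collecting the sign flips along the way, the symbol is -1.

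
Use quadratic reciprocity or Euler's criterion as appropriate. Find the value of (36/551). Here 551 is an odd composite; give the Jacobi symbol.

1

Pull out 2^2: since 551 ≡ 7 (mod 8), (2/551) = +1, so (2/551)^2 = +1.
Reciprocity: 9 ≡ 1 and 551 ≡ 3 (mod 4), so (9/551) = +(551/9).
Reduce top mod 9: now compute (2/9).
Pull out 2: since 9 ≡ 1 (mod 8), (2/9) = +1.
Reached (1/9) = 1. Collecting the sign flips along the way, the symbol is +1.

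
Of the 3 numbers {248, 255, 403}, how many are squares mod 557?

3

(248/557) = +1 → QR.
(255/557) = +1 → QR.
(403/557) = +1 → QR.
Total quadratic residues among the 3: 3.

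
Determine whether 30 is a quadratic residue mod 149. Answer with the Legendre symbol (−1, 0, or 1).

1

Pull out 2: since 149 ≡ 5 (mod 8), (2/149) = -1.
Reciprocity: 15 ≡ 3 and 149 ≡ 1 (mod 4), so (15/149) = +(149/15).
Reduce top mod 15: now compute (14/15).
Pull out 2: since 15 ≡ 7 (mod 8), (2/15) = +1.
Reciprocity: 7 ≡ 3 and 15 ≡ 3 (mod 4), so (7/15) = −(15/7).
Reduce top mod 7: now compute (1/7).
Reached (1/7) = 1. Collecting the sign flips along the way, the symbol is +1.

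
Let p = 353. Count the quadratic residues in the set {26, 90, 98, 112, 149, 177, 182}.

3

(26/353) = -1 → non-residue.
(90/353) = -1 → non-residue.
(98/353) = +1 → QR.
(112/353) = -1 → non-residue.
(149/353) = -1 → non-residue.
(177/353) = +1 → QR.
(182/353) = +1 → QR.
Total quadratic residues among the 7: 3.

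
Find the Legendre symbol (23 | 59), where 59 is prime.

-1

Euler's criterion: (23/59) ≡ 23^29 (mod 59).
23^2 ≡ 57 (mod 59)
23^4 ≡ 4 (mod 59)
23^8 ≡ 16 (mod 59)
23^16 ≡ 20 (mod 59)
23^29 = 23^(16+8+4+1) ≡ 58 (mod 59).
Result is 58 ≡ −1, so (23/59) = −1.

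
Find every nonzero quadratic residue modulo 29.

Square k = 1,…,14 (k and 29−k give the same square):
1²=1, 2²=4, 3²=9, 4²=16, 5²=25, 6²≡7, 7²≡20, 8²≡6, 9²≡23, 10²≡13, 11²≡5, 12²≡28, 13²≡24, 14²≡22 (mod 29).
So the quadratic residues mod 29 are {1, 4, 5, 6, 7, 9, 13, 16, 20, 22, 23, 24, 25, 28}.

1,4,5,6,7,9,13,16,20,22,23,24,25,28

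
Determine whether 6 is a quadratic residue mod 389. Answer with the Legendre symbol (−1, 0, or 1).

1

Pull out 2: since 389 ≡ 5 (mod 8), (2/389) = -1.
Reciprocity: 3 ≡ 3 and 389 ≡ 1 (mod 4), so (3/389) = +(389/3).
Reduce top mod 3: now compute (2/3).
Pull out 2: since 3 ≡ 3 (mod 8), (2/3) = -1.
Reached (1/3) = 1. Collecting the sign flips along the way, the symbol is +1.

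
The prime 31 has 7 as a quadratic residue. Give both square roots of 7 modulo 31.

10, 21

Since 31 ≡ 3 (mod 4), a square root of 7 is 7^((31+1)/4) = 7^8 mod 31.
Repeated squaring: 7^2≡18, 7^4≡14, 7^8≡10 (mod 31).
7^8 = 7^(8) ≡ 10 (mod 31).
Check: 10² = 100 ≡ 7 (mod 31). The two roots are 10 and 21.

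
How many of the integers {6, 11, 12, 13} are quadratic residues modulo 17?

1

(6/17) = -1 → non-residue.
(11/17) = -1 → non-residue.
(12/17) = -1 → non-residue.
(13/17) = +1 → QR.
Total quadratic residues among the 4: 1.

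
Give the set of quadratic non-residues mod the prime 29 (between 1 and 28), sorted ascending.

Square k = 1,…,14 (k and 29−k give the same square):
1²=1, 2²=4, 3²=9, 4²=16, 5²=25, 6²≡7, 7²≡20, 8²≡6, 9²≡23, 10²≡13, 11²≡5, 12²≡28, 13²≡24, 14²≡22 (mod 29).
The residues are {1, 4, 5, 6, 7, 9, 13, 16, 20, 22, 23, 24, 25, 28}; the non-residues are the remaining 14 nonzero classes.

2,3,8,10,11,12,14,15,17,18,19,21,26,27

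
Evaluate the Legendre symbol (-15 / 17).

1

First reduce: -15 ≡ 2 (mod 17).
Pull out 2: since 17 ≡ 1 (mod 8), (2/17) = +1.
Reached (1/17) = 1. Collecting the sign flips along the way, the symbol is +1.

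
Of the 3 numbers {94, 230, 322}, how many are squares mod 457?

2

(94/457) = +1 → QR.
(230/457) = +1 → QR.
(322/457) = -1 → non-residue.
Total quadratic residues among the 3: 2.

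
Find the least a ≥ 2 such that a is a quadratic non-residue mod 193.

(2/193) = +1, so 2 is a residue.
(3/193) = +1, so 3 is a residue.
(4/193) = +1, so 4 is a residue.
(5/193) = −1, so 5 is the smallest positive non-residue mod 193.

5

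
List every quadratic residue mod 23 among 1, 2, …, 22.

1, 2, 3, 4, 6, 8, 9, 12, 13, 16, 18

Square k = 1,…,11 (k and 23−k give the same square):
1²=1, 2²=4, 3²=9, 4²=16, 5²≡2, 6²≡13, 7²≡3, 8²≡18, 9²≡12, 10²≡8, 11²≡6 (mod 23).
So the quadratic residues mod 23 are {1, 2, 3, 4, 6, 8, 9, 12, 13, 16, 18}.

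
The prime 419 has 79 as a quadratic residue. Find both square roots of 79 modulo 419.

Since 419 ≡ 3 (mod 4), a square root of 79 is 79^((419+1)/4) = 79^105 mod 419.
Repeated squaring: 79^2≡375, 79^4≡260, 79^8≡141, 79^16≡188, 79^32≡148, 79^64≡116 (mod 419).
79^105 = 79^(64+32+8+1) ≡ 238 (mod 419).
Check: 238² = 56644 ≡ 79 (mod 419). The two roots are 181 and 238.

181, 238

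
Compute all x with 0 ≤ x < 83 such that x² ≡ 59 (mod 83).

15, 68

Since 83 ≡ 3 (mod 4), a square root of 59 is 59^((83+1)/4) = 59^21 mod 83.
Repeated squaring: 59^2≡78, 59^4≡25, 59^8≡44, 59^16≡27 (mod 83).
59^21 = 59^(16+4+1) ≡ 68 (mod 83).
Check: 68² = 4624 ≡ 59 (mod 83). The two roots are 15 and 68.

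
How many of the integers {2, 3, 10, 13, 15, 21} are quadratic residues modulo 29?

1

(2/29) = -1 → non-residue.
(3/29) = -1 → non-residue.
(10/29) = -1 → non-residue.
(13/29) = +1 → QR.
(15/29) = -1 → non-residue.
(21/29) = -1 → non-residue.
Total quadratic residues among the 6: 1.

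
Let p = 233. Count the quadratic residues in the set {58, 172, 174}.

1

(58/233) = +1 → QR.
(172/233) = -1 → non-residue.
(174/233) = -1 → non-residue.
Total quadratic residues among the 3: 1.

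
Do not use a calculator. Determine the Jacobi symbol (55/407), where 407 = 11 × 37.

0

Reciprocity: 55 ≡ 3 and 407 ≡ 3 (mod 4), so (55/407) = −(407/55).
Reduce top mod 55: now compute (22/55).
Pull out 2: since 55 ≡ 7 (mod 8), (2/55) = +1.
Reciprocity: 11 ≡ 3 and 55 ≡ 3 (mod 4), so (11/55) = −(55/11).
Reduce top mod 11: now compute (0/11).
Top reduces to 0: gcd > 1, so the symbol is 0.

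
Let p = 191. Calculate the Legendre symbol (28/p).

Pull out 2^2: since 191 ≡ 7 (mod 8), (2/191) = +1, so (2/191)^2 = +1.
Reciprocity: 7 ≡ 3 and 191 ≡ 3 (mod 4), so (7/191) = −(191/7).
Reduce top mod 7: now compute (2/7).
Pull out 2: since 7 ≡ 7 (mod 8), (2/7) = +1.
Reached (1/7) = 1. Collecting the sign flips along the way, the symbol is -1.

-1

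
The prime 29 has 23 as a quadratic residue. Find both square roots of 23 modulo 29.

29 ≡ 1 (mod 4), so we find a root by search.
Trying successive values, 9² = 81 ≡ 23 (mod 29). The other root is 29 − 9 = 20.

9, 20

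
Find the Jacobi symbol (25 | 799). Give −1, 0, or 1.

1

Reciprocity: 25 ≡ 1 and 799 ≡ 3 (mod 4), so (25/799) = +(799/25).
Reduce top mod 25: now compute (24/25).
Pull out 2^3: since 25 ≡ 1 (mod 8), (2/25) = +1, so (2/25)^3 = +1.
Reciprocity: 3 ≡ 3 and 25 ≡ 1 (mod 4), so (3/25) = +(25/3).
Reduce top mod 3: now compute (1/3).
Reached (1/3) = 1. Collecting the sign flips along the way, the symbol is +1.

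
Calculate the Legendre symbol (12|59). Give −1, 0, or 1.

1

Pull out 2^2: since 59 ≡ 3 (mod 8), (2/59) = -1, so (2/59)^2 = +1.
Reciprocity: 3 ≡ 3 and 59 ≡ 3 (mod 4), so (3/59) = −(59/3).
Reduce top mod 3: now compute (2/3).
Pull out 2: since 3 ≡ 3 (mod 8), (2/3) = -1.
Reached (1/3) = 1. Collecting the sign flips along the way, the symbol is +1.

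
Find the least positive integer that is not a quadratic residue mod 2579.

(2/2579) = −1, so 2 is the smallest positive non-residue mod 2579.

2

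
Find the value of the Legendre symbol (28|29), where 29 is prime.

Euler's criterion: (28/29) ≡ 28^14 (mod 29).
28^2 ≡ 1 (mod 29)
28^4 ≡ 1 (mod 29)
28^8 ≡ 1 (mod 29)
28^14 = 28^(8+4+2) ≡ 1 (mod 29).
Result is 1, so (28/29) = 1.

1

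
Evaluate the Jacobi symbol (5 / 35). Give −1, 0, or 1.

0

Reciprocity: 5 ≡ 1 and 35 ≡ 3 (mod 4), so (5/35) = +(35/5).
Reduce top mod 5: now compute (0/5).
Top reduces to 0: gcd > 1, so the symbol is 0.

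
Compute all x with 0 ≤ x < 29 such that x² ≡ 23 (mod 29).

9, 20

29 ≡ 1 (mod 4), so we find a root by search.
Trying successive values, 9² = 81 ≡ 23 (mod 29). The other root is 29 − 9 = 20.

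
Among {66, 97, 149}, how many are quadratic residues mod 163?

(66/163) = -1 → non-residue.
(97/163) = +1 → QR.
(149/163) = -1 → non-residue.
Total quadratic residues among the 3: 1.

1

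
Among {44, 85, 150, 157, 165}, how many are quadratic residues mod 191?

2

(44/191) = -1 → non-residue.
(85/191) = +1 → QR.
(150/191) = +1 → QR.
(157/191) = -1 → non-residue.
(165/191) = -1 → non-residue.
Total quadratic residues among the 5: 2.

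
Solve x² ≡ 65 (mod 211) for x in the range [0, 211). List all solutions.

Since 211 ≡ 3 (mod 4), a square root of 65 is 65^((211+1)/4) = 65^53 mod 211.
Repeated squaring: 65^2≡5, 65^4≡25, 65^8≡203, 65^16≡64, 65^32≡87 (mod 211).
65^53 = 65^(32+16+4+1) ≡ 109 (mod 211).
Check: 109² = 11881 ≡ 65 (mod 211). The two roots are 102 and 109.

102, 109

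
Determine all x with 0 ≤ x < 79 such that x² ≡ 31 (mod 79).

30, 49

Since 79 ≡ 3 (mod 4), a square root of 31 is 31^((79+1)/4) = 31^20 mod 79.
Repeated squaring: 31^2≡13, 31^4≡11, 31^8≡42, 31^16≡26 (mod 79).
31^20 = 31^(16+4) ≡ 49 (mod 79).
Check: 49² = 2401 ≡ 31 (mod 79). The two roots are 30 and 49.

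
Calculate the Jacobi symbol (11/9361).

0

Reciprocity: 11 ≡ 3 and 9361 ≡ 1 (mod 4), so (11/9361) = +(9361/11).
Reduce top mod 11: now compute (0/11).
Top reduces to 0: gcd > 1, so the symbol is 0.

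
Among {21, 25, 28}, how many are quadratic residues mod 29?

(21/29) = -1 → non-residue.
(25/29) = +1 → QR.
(28/29) = +1 → QR.
Total quadratic residues among the 3: 2.

2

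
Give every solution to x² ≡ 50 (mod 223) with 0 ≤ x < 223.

Since 223 ≡ 3 (mod 4), a square root of 50 is 50^((223+1)/4) = 50^56 mod 223.
Repeated squaring: 50^2≡47, 50^4≡202, 50^8≡218, 50^16≡25, 50^32≡179 (mod 223).
50^56 = 50^(32+16+8) ≡ 148 (mod 223).
Check: 148² = 21904 ≡ 50 (mod 223). The two roots are 75 and 148.

75, 148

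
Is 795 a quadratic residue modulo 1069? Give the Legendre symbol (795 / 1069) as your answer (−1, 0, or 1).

Euler's criterion: (795/1069) ≡ 795^534 (mod 1069).
795^2 ≡ 246 (mod 1069)
795^4 ≡ 652 (mod 1069)
795^8 ≡ 711 (mod 1069)
795^16 ≡ 953 (mod 1069)
795^32 ≡ 628 (mod 1069)
795^64 ≡ 992 (mod 1069)
795^128 ≡ 584 (mod 1069)
795^256 ≡ 45 (mod 1069)
795^512 ≡ 956 (mod 1069)
795^534 = 795^(512+16+4+2) ≡ 1 (mod 1069).
Result is 1, so (795/1069) = 1.

1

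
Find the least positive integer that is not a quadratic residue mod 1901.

(2/1901) = −1, so 2 is the smallest positive non-residue mod 1901.

2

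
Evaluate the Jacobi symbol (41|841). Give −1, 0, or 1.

Reciprocity: 41 ≡ 1 and 841 ≡ 1 (mod 4), so (41/841) = +(841/41).
Reduce top mod 41: now compute (21/41).
Reciprocity: 21 ≡ 1 and 41 ≡ 1 (mod 4), so (21/41) = +(41/21).
Reduce top mod 21: now compute (20/21).
Pull out 2^2: since 21 ≡ 5 (mod 8), (2/21) = -1, so (2/21)^2 = +1.
Reciprocity: 5 ≡ 1 and 21 ≡ 1 (mod 4), so (5/21) = +(21/5).
Reduce top mod 5: now compute (1/5).
Reached (1/5) = 1. Collecting the sign flips along the way, the symbol is +1.

1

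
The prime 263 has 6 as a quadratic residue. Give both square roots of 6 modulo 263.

100, 163

Since 263 ≡ 3 (mod 4), a square root of 6 is 6^((263+1)/4) = 6^66 mod 263.
Repeated squaring: 6^2≡36, 6^4≡244, 6^8≡98, 6^16≡136, 6^32≡86, 6^64≡32 (mod 263).
6^66 = 6^(64+2) ≡ 100 (mod 263).
Check: 100² = 10000 ≡ 6 (mod 263). The two roots are 100 and 163.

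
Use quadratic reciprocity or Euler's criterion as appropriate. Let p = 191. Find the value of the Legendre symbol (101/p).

-1

Reciprocity: 101 ≡ 1 and 191 ≡ 3 (mod 4), so (101/191) = +(191/101).
Reduce top mod 101: now compute (90/101).
Pull out 2: since 101 ≡ 5 (mod 8), (2/101) = -1.
Reciprocity: 45 ≡ 1 and 101 ≡ 1 (mod 4), so (45/101) = +(101/45).
Reduce top mod 45: now compute (11/45).
Reciprocity: 11 ≡ 3 and 45 ≡ 1 (mod 4), so (11/45) = +(45/11).
Reduce top mod 11: now compute (1/11).
Reached (1/11) = 1. Collecting the sign flips along the way, the symbol is -1.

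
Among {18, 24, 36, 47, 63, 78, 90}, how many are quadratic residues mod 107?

(18/107) = -1 → non-residue.
(24/107) = -1 → non-residue.
(36/107) = +1 → QR.
(47/107) = +1 → QR.
(63/107) = -1 → non-residue.
(78/107) = -1 → non-residue.
(90/107) = +1 → QR.
Total quadratic residues among the 7: 3.

3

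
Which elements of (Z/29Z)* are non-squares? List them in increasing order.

2, 3, 8, 10, 11, 12, 14, 15, 17, 18, 19, 21, 26, 27

Square k = 1,…,14 (k and 29−k give the same square):
1²=1, 2²=4, 3²=9, 4²=16, 5²=25, 6²≡7, 7²≡20, 8²≡6, 9²≡23, 10²≡13, 11²≡5, 12²≡28, 13²≡24, 14²≡22 (mod 29).
The residues are {1, 4, 5, 6, 7, 9, 13, 16, 20, 22, 23, 24, 25, 28}; the non-residues are the remaining 14 nonzero classes.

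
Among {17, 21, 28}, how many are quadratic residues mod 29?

1

(17/29) = -1 → non-residue.
(21/29) = -1 → non-residue.
(28/29) = +1 → QR.
Total quadratic residues among the 3: 1.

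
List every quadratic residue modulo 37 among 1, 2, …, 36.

Square k = 1,…,18 (k and 37−k give the same square):
1²=1, 2²=4, 3²=9, 4²=16, 5²=25, 6²=36, 7²≡12, 8²≡27, 9²≡7, 10²≡26, 11²≡10, 12²≡33, 13²≡21, 14²≡11, 15²≡3, 16²≡34, 17²≡30, 18²≡28 (mod 37).
So the quadratic residues mod 37 are {1, 3, 4, 7, 9, 10, 11, 12, 16, 21, 25, 26, 27, 28, 30, 33, 34, 36}.

1, 3, 4, 7, 9, 10, 11, 12, 16, 21, 25, 26, 27, 28, 30, 33, 34, 36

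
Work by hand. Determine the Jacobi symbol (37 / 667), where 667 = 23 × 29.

Reciprocity: 37 ≡ 1 and 667 ≡ 3 (mod 4), so (37/667) = +(667/37).
Reduce top mod 37: now compute (1/37).
Reached (1/37) = 1. Collecting the sign flips along the way, the symbol is +1.

1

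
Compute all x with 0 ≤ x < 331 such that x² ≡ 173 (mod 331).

Since 331 ≡ 3 (mod 4), a square root of 173 is 173^((331+1)/4) = 173^83 mod 331.
Repeated squaring: 173^2≡139, 173^4≡123, 173^8≡234, 173^16≡141, 173^32≡21, 173^64≡110 (mod 331).
173^83 = 173^(64+16+2+1) ≡ 156 (mod 331).
Check: 156² = 24336 ≡ 173 (mod 331). The two roots are 156 and 175.

156, 175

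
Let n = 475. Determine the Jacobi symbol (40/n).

0

Pull out 2^3: since 475 ≡ 3 (mod 8), (2/475) = -1, so (2/475)^3 = -1.
Reciprocity: 5 ≡ 1 and 475 ≡ 3 (mod 4), so (5/475) = +(475/5).
Reduce top mod 5: now compute (0/5).
Top reduces to 0: gcd > 1, so the symbol is 0.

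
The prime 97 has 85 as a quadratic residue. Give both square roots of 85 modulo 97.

45, 52

97 ≡ 1 (mod 4), so we find a root by search.
Trying successive values, 45² = 2025 ≡ 85 (mod 97). The other root is 97 − 45 = 52.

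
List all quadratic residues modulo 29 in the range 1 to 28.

Square k = 1,…,14 (k and 29−k give the same square):
1²=1, 2²=4, 3²=9, 4²=16, 5²=25, 6²≡7, 7²≡20, 8²≡6, 9²≡23, 10²≡13, 11²≡5, 12²≡28, 13²≡24, 14²≡22 (mod 29).
So the quadratic residues mod 29 are {1, 4, 5, 6, 7, 9, 13, 16, 20, 22, 23, 24, 25, 28}.

1, 4, 5, 6, 7, 9, 13, 16, 20, 22, 23, 24, 25, 28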